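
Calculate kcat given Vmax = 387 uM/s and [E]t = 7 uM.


kcat = Vmax / [E]t
kcat = 387 / 7
kcat = 55.2857 s^-1

55.2857 s^-1


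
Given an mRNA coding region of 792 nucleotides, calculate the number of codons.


codons = nucleotides / 3
codons = 792 / 3 = 264

264


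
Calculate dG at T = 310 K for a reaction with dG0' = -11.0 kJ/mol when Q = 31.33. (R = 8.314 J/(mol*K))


dG = dG0' + RT * ln(Q) / 1000
dG = -11.0 + 8.314 * 310 * ln(31.33) / 1000
dG = -2.1222 kJ/mol

-2.1222 kJ/mol


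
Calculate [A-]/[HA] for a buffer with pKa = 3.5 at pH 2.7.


[A-]/[HA] = 10^(pH - pKa)
= 10^(2.7 - 3.5)
= 0.1585

0.1585


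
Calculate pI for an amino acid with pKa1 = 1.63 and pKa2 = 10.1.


pI = (pKa1 + pKa2) / 2
pI = (1.63 + 10.1) / 2
pI = 5.865

5.865


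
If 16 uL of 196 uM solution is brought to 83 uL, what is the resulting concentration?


C2 = C1 * V1 / V2
C2 = 196 * 16 / 83
C2 = 37.7831 uM

37.7831 uM


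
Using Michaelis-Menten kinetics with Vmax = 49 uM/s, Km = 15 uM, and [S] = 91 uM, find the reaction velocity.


v = Vmax * [S] / (Km + [S])
v = 49 * 91 / (15 + 91)
v = 42.066 uM/s

42.066 uM/s


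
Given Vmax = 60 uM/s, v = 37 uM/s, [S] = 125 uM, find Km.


Km = [S] * (Vmax - v) / v
Km = 125 * (60 - 37) / 37
Km = 77.7027 uM

77.7027 uM


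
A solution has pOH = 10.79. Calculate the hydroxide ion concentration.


[OH-] = 10^(-pOH)
[OH-] = 10^(-10.79)
[OH-] = 1.622e-11 M

1.622e-11 M


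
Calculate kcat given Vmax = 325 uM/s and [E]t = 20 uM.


kcat = Vmax / [E]t
kcat = 325 / 20
kcat = 16.25 s^-1

16.25 s^-1


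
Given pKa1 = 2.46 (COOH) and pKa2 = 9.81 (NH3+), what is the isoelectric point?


pI = (pKa1 + pKa2) / 2
pI = (2.46 + 9.81) / 2
pI = 6.135

6.135


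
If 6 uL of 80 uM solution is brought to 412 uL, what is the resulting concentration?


C2 = C1 * V1 / V2
C2 = 80 * 6 / 412
C2 = 1.165 uM

1.165 uM


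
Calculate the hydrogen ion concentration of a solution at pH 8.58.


[H+] = 10^(-pH)
[H+] = 10^(-8.58)
[H+] = 2.630e-09 M

2.630e-09 M


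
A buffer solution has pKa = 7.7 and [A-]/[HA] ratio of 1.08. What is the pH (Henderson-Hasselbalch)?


pH = pKa + log10([A-]/[HA])
pH = 7.7 + log10(1.08)
pH = 7.7334

7.7334


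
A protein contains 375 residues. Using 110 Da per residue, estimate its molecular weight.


MW = n_residues * 110 Da
MW = 375 * 110
MW = 41250 Da

41250 Da


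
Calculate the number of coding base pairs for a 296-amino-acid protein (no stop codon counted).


Each amino acid = 1 codon = 3 bp
bp = 296 * 3 = 888 bp

888 bp


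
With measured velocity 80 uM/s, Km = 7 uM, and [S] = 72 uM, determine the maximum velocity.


Vmax = v * (Km + [S]) / [S]
Vmax = 80 * (7 + 72) / 72
Vmax = 87.7778 uM/s

87.7778 uM/s


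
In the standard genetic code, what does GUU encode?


Standard genetic code lookup.
Codon GUU -> Val

Val


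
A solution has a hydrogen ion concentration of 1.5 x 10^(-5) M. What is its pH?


pH = -log10([H+])
pH = -log10(1.5 x 10^(-5))
pH = 4.8239

4.8239


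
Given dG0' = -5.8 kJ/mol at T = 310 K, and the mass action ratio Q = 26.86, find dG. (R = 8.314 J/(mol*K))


dG = dG0' + RT * ln(Q) / 1000
dG = -5.8 + 8.314 * 310 * ln(26.86) / 1000
dG = 2.6811 kJ/mol

2.6811 kJ/mol


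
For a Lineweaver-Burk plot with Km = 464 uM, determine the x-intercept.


x-intercept = -1/Km
= -1/464
= -0.0022 1/uM

-0.0022 1/uM


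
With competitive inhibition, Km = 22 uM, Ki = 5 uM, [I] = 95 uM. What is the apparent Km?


Km_app = Km * (1 + [I]/Ki)
Km_app = 22 * (1 + 95/5)
Km_app = 440.0 uM

440.0 uM


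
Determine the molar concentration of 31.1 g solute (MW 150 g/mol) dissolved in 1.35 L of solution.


C = (mass / MW) / volume
C = (31.1 / 150) / 1.35
C = 0.1536 M

0.1536 M


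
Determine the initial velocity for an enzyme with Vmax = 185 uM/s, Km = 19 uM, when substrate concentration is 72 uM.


v = Vmax * [S] / (Km + [S])
v = 185 * 72 / (19 + 72)
v = 146.3736 uM/s

146.3736 uM/s


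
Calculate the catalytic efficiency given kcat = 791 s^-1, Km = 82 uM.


Catalytic efficiency = kcat / Km
= 791 / 82
= 9.6463 uM^-1*s^-1

9.6463 uM^-1*s^-1


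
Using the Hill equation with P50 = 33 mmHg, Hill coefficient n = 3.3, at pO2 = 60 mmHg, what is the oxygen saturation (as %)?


Y = pO2^n / (P50^n + pO2^n)
Y = 60^3.3 / (33^3.3 + 60^3.3)
Y = 87.79%

87.79%


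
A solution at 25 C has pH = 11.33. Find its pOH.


pOH = 14 - pH
pOH = 14 - 11.33
pOH = 2.67

2.67


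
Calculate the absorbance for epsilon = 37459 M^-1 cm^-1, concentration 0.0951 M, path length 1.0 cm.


A = epsilon * c * l
A = 37459 * 0.0951 * 1.0
A = 3562.3509

3562.3509


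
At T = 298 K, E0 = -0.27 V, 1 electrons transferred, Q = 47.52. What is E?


E = E0 - (RT/nF) * ln(Q)
E = -0.27 - (8.314 * 298 / (1 * 96485)) * ln(47.52)
E = -0.3691 V

-0.3691 V


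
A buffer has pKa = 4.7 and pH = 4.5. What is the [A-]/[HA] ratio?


[A-]/[HA] = 10^(pH - pKa)
= 10^(4.5 - 4.7)
= 0.631

0.631


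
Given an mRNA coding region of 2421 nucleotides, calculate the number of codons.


codons = nucleotides / 3
codons = 2421 / 3 = 807

807


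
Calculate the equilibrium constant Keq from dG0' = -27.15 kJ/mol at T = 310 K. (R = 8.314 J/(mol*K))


Keq = exp(-dG0 * 1000 / (R * T))
Keq = exp(-(-27.15) * 1000 / (8.314 * 310))
Keq = 37575.84

37575.84


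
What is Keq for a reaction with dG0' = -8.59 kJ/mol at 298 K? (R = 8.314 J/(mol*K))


Keq = exp(-dG0 * 1000 / (R * T))
Keq = exp(-(-8.59) * 1000 / (8.314 * 298))
Keq = 32.0438

32.0438


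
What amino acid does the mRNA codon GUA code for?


Standard genetic code lookup.
Codon GUA -> Val

Val


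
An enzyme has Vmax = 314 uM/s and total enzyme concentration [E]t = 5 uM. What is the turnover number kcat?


kcat = Vmax / [E]t
kcat = 314 / 5
kcat = 62.8 s^-1

62.8 s^-1


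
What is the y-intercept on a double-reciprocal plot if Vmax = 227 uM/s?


y-intercept = 1/Vmax
= 1/227
= 0.0044 s/uM

0.0044 s/uM


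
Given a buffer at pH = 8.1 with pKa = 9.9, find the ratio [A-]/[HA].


[A-]/[HA] = 10^(pH - pKa)
= 10^(8.1 - 9.9)
= 0.0158

0.0158


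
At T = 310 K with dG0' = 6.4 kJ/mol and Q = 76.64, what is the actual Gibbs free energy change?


dG = dG0' + RT * ln(Q) / 1000
dG = 6.4 + 8.314 * 310 * ln(76.64) / 1000
dG = 17.5834 kJ/mol

17.5834 kJ/mol


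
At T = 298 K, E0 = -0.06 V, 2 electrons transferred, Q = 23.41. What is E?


E = E0 - (RT/nF) * ln(Q)
E = -0.06 - (8.314 * 298 / (2 * 96485)) * ln(23.41)
E = -0.1005 V

-0.1005 V


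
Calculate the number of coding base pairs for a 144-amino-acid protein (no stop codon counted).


Each amino acid = 1 codon = 3 bp
bp = 144 * 3 = 432 bp

432 bp


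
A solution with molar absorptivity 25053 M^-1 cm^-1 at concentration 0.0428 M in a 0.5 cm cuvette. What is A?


A = epsilon * c * l
A = 25053 * 0.0428 * 0.5
A = 536.1342

536.1342


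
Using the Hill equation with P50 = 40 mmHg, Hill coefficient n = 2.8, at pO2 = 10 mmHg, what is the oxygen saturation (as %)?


Y = pO2^n / (P50^n + pO2^n)
Y = 10^2.8 / (40^2.8 + 10^2.8)
Y = 2.02%

2.02%


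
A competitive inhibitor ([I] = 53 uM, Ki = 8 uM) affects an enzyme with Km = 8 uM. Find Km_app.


Km_app = Km * (1 + [I]/Ki)
Km_app = 8 * (1 + 53/8)
Km_app = 61.0 uM

61.0 uM


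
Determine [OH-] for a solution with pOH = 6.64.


[OH-] = 10^(-pOH)
[OH-] = 10^(-6.64)
[OH-] = 2.291e-07 M

2.291e-07 M


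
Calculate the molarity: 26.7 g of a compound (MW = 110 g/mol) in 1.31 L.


C = (mass / MW) / volume
C = (26.7 / 110) / 1.31
C = 0.1853 M

0.1853 M


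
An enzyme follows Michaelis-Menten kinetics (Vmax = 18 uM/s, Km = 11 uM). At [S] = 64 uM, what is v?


v = Vmax * [S] / (Km + [S])
v = 18 * 64 / (11 + 64)
v = 15.36 uM/s

15.36 uM/s


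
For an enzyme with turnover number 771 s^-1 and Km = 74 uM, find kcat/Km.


Catalytic efficiency = kcat / Km
= 771 / 74
= 10.4189 uM^-1*s^-1

10.4189 uM^-1*s^-1


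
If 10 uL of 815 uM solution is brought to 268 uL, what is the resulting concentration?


C2 = C1 * V1 / V2
C2 = 815 * 10 / 268
C2 = 30.4104 uM

30.4104 uM


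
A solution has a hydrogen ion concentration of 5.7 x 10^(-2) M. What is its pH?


pH = -log10([H+])
pH = -log10(5.7 x 10^(-2))
pH = 1.2441

1.2441


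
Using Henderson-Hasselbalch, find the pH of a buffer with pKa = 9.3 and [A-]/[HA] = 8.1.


pH = pKa + log10([A-]/[HA])
pH = 9.3 + log10(8.1)
pH = 10.2085

10.2085


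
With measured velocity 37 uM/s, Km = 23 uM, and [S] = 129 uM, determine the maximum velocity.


Vmax = v * (Km + [S]) / [S]
Vmax = 37 * (23 + 129) / 129
Vmax = 43.5969 uM/s

43.5969 uM/s


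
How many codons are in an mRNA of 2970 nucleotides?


codons = nucleotides / 3
codons = 2970 / 3 = 990

990


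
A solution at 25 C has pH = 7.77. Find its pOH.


pOH = 14 - pH
pOH = 14 - 7.77
pOH = 6.23

6.23


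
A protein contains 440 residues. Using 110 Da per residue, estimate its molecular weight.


MW = n_residues * 110 Da
MW = 440 * 110
MW = 48400 Da

48400 Da


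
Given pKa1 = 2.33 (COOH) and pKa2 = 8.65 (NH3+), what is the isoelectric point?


pI = (pKa1 + pKa2) / 2
pI = (2.33 + 8.65) / 2
pI = 5.49

5.49


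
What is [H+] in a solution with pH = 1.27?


[H+] = 10^(-pH)
[H+] = 10^(-1.27)
[H+] = 0.0537 M

0.0537 M


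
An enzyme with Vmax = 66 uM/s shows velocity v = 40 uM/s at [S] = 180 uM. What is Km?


Km = [S] * (Vmax - v) / v
Km = 180 * (66 - 40) / 40
Km = 117.0 uM

117.0 uM


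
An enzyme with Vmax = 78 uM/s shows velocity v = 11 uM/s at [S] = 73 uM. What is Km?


Km = [S] * (Vmax - v) / v
Km = 73 * (78 - 11) / 11
Km = 444.6364 uM

444.6364 uM


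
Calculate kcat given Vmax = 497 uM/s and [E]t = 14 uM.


kcat = Vmax / [E]t
kcat = 497 / 14
kcat = 35.5 s^-1

35.5 s^-1


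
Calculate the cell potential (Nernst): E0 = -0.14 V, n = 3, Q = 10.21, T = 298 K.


E = E0 - (RT/nF) * ln(Q)
E = -0.14 - (8.314 * 298 / (3 * 96485)) * ln(10.21)
E = -0.1599 V

-0.1599 V


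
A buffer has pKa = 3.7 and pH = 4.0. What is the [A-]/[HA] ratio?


[A-]/[HA] = 10^(pH - pKa)
= 10^(4.0 - 3.7)
= 1.9953

1.9953


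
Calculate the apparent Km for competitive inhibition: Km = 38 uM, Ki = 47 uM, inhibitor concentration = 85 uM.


Km_app = Km * (1 + [I]/Ki)
Km_app = 38 * (1 + 85/47)
Km_app = 106.7234 uM

106.7234 uM


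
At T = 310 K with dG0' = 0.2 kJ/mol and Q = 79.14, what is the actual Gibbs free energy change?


dG = dG0' + RT * ln(Q) / 1000
dG = 0.2 + 8.314 * 310 * ln(79.14) / 1000
dG = 11.4661 kJ/mol

11.4661 kJ/mol


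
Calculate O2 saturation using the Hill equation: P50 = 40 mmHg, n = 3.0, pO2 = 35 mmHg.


Y = pO2^n / (P50^n + pO2^n)
Y = 35^3.0 / (40^3.0 + 35^3.0)
Y = 40.12%

40.12%


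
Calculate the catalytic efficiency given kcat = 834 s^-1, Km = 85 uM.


Catalytic efficiency = kcat / Km
= 834 / 85
= 9.8118 uM^-1*s^-1

9.8118 uM^-1*s^-1


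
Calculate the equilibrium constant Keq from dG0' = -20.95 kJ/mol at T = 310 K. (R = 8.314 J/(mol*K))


Keq = exp(-dG0 * 1000 / (R * T))
Keq = exp(-(-20.95) * 1000 / (8.314 * 310))
Keq = 3389.8319

3389.8319


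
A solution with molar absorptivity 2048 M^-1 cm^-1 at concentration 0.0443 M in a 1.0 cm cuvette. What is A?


A = epsilon * c * l
A = 2048 * 0.0443 * 1.0
A = 90.7264

90.7264


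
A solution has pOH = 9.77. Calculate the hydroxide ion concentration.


[OH-] = 10^(-pOH)
[OH-] = 10^(-9.77)
[OH-] = 1.698e-10 M

1.698e-10 M


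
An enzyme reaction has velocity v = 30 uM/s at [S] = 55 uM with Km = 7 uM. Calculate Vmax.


Vmax = v * (Km + [S]) / [S]
Vmax = 30 * (7 + 55) / 55
Vmax = 33.8182 uM/s

33.8182 uM/s


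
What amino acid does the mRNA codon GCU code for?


Standard genetic code lookup.
Codon GCU -> Ala

Ala


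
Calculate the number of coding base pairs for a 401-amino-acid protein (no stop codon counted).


Each amino acid = 1 codon = 3 bp
bp = 401 * 3 = 1203 bp

1203 bp


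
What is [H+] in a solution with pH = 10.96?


[H+] = 10^(-pH)
[H+] = 10^(-10.96)
[H+] = 1.096e-11 M

1.096e-11 M


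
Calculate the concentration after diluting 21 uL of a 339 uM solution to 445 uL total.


C2 = C1 * V1 / V2
C2 = 339 * 21 / 445
C2 = 15.9978 uM

15.9978 uM


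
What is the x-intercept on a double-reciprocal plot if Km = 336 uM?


x-intercept = -1/Km
= -1/336
= -0.003 1/uM

-0.003 1/uM


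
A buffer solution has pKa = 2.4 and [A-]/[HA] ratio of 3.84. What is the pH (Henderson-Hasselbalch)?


pH = pKa + log10([A-]/[HA])
pH = 2.4 + log10(3.84)
pH = 2.9843

2.9843


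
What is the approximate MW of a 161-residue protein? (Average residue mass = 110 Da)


MW = n_residues * 110 Da
MW = 161 * 110
MW = 17710 Da

17710 Da


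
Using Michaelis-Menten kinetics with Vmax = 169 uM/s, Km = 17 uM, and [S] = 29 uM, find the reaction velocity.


v = Vmax * [S] / (Km + [S])
v = 169 * 29 / (17 + 29)
v = 106.5435 uM/s

106.5435 uM/s


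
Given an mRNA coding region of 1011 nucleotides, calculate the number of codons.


codons = nucleotides / 3
codons = 1011 / 3 = 337

337


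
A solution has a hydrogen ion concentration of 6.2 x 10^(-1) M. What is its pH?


pH = -log10([H+])
pH = -log10(6.2 x 10^(-1))
pH = 0.2076

0.2076


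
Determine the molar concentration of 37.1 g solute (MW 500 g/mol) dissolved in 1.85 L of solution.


C = (mass / MW) / volume
C = (37.1 / 500) / 1.85
C = 0.0401 M

0.0401 M


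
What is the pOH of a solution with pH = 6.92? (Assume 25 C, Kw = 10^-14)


pOH = 14 - pH
pOH = 14 - 6.92
pOH = 7.08

7.08


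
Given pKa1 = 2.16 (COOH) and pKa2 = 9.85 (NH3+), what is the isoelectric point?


pI = (pKa1 + pKa2) / 2
pI = (2.16 + 9.85) / 2
pI = 6.005

6.005


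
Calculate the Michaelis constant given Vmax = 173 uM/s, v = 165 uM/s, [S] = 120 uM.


Km = [S] * (Vmax - v) / v
Km = 120 * (173 - 165) / 165
Km = 5.8182 uM

5.8182 uM


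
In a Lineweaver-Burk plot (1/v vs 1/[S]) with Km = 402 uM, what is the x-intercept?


x-intercept = -1/Km
= -1/402
= -0.0025 1/uM

-0.0025 1/uM


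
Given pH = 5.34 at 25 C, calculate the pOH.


pOH = 14 - pH
pOH = 14 - 5.34
pOH = 8.66

8.66


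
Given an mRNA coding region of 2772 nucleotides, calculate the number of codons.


codons = nucleotides / 3
codons = 2772 / 3 = 924

924


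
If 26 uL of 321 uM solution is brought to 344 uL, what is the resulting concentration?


C2 = C1 * V1 / V2
C2 = 321 * 26 / 344
C2 = 24.2616 uM

24.2616 uM


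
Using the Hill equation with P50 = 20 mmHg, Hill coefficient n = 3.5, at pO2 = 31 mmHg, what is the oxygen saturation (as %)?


Y = pO2^n / (P50^n + pO2^n)
Y = 31^3.5 / (20^3.5 + 31^3.5)
Y = 82.26%

82.26%


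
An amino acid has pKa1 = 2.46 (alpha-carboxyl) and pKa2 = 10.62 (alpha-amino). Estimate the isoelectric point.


pI = (pKa1 + pKa2) / 2
pI = (2.46 + 10.62) / 2
pI = 6.54

6.54


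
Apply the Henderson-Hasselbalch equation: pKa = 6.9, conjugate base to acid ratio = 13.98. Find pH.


pH = pKa + log10([A-]/[HA])
pH = 6.9 + log10(13.98)
pH = 8.0455

8.0455


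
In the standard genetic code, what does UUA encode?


Standard genetic code lookup.
Codon UUA -> Leu

Leu


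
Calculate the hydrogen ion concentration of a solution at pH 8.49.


[H+] = 10^(-pH)
[H+] = 10^(-8.49)
[H+] = 3.236e-09 M

3.236e-09 M


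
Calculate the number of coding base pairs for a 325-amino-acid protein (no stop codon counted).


Each amino acid = 1 codon = 3 bp
bp = 325 * 3 = 975 bp

975 bp


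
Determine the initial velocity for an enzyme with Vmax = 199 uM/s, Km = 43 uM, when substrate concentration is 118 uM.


v = Vmax * [S] / (Km + [S])
v = 199 * 118 / (43 + 118)
v = 145.8509 uM/s

145.8509 uM/s


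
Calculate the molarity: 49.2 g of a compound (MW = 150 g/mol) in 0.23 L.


C = (mass / MW) / volume
C = (49.2 / 150) / 0.23
C = 1.4261 M

1.4261 M


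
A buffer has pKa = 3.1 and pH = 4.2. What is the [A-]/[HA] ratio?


[A-]/[HA] = 10^(pH - pKa)
= 10^(4.2 - 3.1)
= 12.5893

12.5893


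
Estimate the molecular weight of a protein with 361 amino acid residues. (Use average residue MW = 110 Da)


MW = n_residues * 110 Da
MW = 361 * 110
MW = 39710 Da

39710 Da


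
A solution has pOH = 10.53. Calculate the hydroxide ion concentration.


[OH-] = 10^(-pOH)
[OH-] = 10^(-10.53)
[OH-] = 2.951e-11 M

2.951e-11 M


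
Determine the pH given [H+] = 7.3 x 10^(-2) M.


pH = -log10([H+])
pH = -log10(7.3 x 10^(-2))
pH = 1.1367

1.1367


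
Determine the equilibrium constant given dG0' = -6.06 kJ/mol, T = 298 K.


Keq = exp(-dG0 * 1000 / (R * T))
Keq = exp(-(-6.06) * 1000 / (8.314 * 298))
Keq = 11.5414

11.5414


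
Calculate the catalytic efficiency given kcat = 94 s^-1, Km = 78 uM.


Catalytic efficiency = kcat / Km
= 94 / 78
= 1.2051 uM^-1*s^-1

1.2051 uM^-1*s^-1


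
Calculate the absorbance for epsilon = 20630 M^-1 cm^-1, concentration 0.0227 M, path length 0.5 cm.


A = epsilon * c * l
A = 20630 * 0.0227 * 0.5
A = 234.1505

234.1505


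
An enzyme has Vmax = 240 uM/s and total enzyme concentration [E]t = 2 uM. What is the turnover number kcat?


kcat = Vmax / [E]t
kcat = 240 / 2
kcat = 120.0 s^-1

120.0 s^-1


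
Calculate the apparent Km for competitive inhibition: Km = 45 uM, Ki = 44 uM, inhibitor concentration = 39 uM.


Km_app = Km * (1 + [I]/Ki)
Km_app = 45 * (1 + 39/44)
Km_app = 84.8864 uM

84.8864 uM


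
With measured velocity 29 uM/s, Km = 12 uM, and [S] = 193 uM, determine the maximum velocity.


Vmax = v * (Km + [S]) / [S]
Vmax = 29 * (12 + 193) / 193
Vmax = 30.8031 uM/s

30.8031 uM/s


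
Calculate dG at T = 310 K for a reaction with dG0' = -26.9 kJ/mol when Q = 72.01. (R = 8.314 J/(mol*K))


dG = dG0' + RT * ln(Q) / 1000
dG = -26.9 + 8.314 * 310 * ln(72.01) / 1000
dG = -15.8772 kJ/mol

-15.8772 kJ/mol


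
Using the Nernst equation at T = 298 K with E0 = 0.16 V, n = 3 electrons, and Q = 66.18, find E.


E = E0 - (RT/nF) * ln(Q)
E = 0.16 - (8.314 * 298 / (3 * 96485)) * ln(66.18)
E = 0.1241 V

0.1241 V


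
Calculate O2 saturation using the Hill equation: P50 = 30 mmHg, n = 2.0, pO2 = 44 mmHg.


Y = pO2^n / (P50^n + pO2^n)
Y = 44^2.0 / (30^2.0 + 44^2.0)
Y = 68.27%

68.27%


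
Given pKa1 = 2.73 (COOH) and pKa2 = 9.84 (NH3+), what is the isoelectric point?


pI = (pKa1 + pKa2) / 2
pI = (2.73 + 9.84) / 2
pI = 6.285

6.285


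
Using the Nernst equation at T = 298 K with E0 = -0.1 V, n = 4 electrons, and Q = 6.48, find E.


E = E0 - (RT/nF) * ln(Q)
E = -0.1 - (8.314 * 298 / (4 * 96485)) * ln(6.48)
E = -0.112 V

-0.112 V


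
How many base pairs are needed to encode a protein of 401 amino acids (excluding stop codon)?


Each amino acid = 1 codon = 3 bp
bp = 401 * 3 = 1203 bp

1203 bp


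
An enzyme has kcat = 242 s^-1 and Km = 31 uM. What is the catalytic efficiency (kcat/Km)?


Catalytic efficiency = kcat / Km
= 242 / 31
= 7.8065 uM^-1*s^-1

7.8065 uM^-1*s^-1


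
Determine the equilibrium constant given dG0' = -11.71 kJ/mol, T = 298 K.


Keq = exp(-dG0 * 1000 / (R * T))
Keq = exp(-(-11.71) * 1000 / (8.314 * 298))
Keq = 112.8886

112.8886


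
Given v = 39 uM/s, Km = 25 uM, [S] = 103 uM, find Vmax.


Vmax = v * (Km + [S]) / [S]
Vmax = 39 * (25 + 103) / 103
Vmax = 48.466 uM/s

48.466 uM/s


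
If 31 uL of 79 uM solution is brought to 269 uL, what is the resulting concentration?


C2 = C1 * V1 / V2
C2 = 79 * 31 / 269
C2 = 9.1041 uM

9.1041 uM


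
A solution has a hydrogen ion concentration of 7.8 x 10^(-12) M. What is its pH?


pH = -log10([H+])
pH = -log10(7.8 x 10^(-12))
pH = 11.1079

11.1079


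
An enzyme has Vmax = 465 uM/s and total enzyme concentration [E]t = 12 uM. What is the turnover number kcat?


kcat = Vmax / [E]t
kcat = 465 / 12
kcat = 38.75 s^-1

38.75 s^-1


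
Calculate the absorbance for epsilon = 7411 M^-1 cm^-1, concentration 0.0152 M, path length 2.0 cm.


A = epsilon * c * l
A = 7411 * 0.0152 * 2.0
A = 225.2944

225.2944


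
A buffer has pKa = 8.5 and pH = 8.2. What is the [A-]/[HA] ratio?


[A-]/[HA] = 10^(pH - pKa)
= 10^(8.2 - 8.5)
= 0.5012

0.5012


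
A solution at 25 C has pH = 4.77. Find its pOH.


pOH = 14 - pH
pOH = 14 - 4.77
pOH = 9.23

9.23


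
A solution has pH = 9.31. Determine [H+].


[H+] = 10^(-pH)
[H+] = 10^(-9.31)
[H+] = 4.898e-10 M

4.898e-10 M


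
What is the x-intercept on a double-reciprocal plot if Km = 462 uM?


x-intercept = -1/Km
= -1/462
= -0.0022 1/uM

-0.0022 1/uM


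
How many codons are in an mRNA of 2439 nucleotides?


codons = nucleotides / 3
codons = 2439 / 3 = 813

813


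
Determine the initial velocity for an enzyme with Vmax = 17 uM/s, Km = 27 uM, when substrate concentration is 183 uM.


v = Vmax * [S] / (Km + [S])
v = 17 * 183 / (27 + 183)
v = 14.8143 uM/s

14.8143 uM/s


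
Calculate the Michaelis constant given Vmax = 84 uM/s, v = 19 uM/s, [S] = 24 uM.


Km = [S] * (Vmax - v) / v
Km = 24 * (84 - 19) / 19
Km = 82.1053 uM

82.1053 uM


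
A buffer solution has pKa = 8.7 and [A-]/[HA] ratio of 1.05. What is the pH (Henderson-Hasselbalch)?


pH = pKa + log10([A-]/[HA])
pH = 8.7 + log10(1.05)
pH = 8.7212

8.7212


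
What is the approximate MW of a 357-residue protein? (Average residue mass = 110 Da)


MW = n_residues * 110 Da
MW = 357 * 110
MW = 39270 Da

39270 Da


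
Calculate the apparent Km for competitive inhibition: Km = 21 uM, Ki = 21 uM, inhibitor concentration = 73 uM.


Km_app = Km * (1 + [I]/Ki)
Km_app = 21 * (1 + 73/21)
Km_app = 94.0 uM

94.0 uM


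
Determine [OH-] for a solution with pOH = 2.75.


[OH-] = 10^(-pOH)
[OH-] = 10^(-2.75)
[OH-] = 0.0018 M

0.0018 M


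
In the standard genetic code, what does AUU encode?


Standard genetic code lookup.
Codon AUU -> Ile

Ile


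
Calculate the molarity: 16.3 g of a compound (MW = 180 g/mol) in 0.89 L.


C = (mass / MW) / volume
C = (16.3 / 180) / 0.89
C = 0.1017 M

0.1017 M


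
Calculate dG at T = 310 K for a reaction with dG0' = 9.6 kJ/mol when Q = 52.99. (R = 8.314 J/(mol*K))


dG = dG0' + RT * ln(Q) / 1000
dG = 9.6 + 8.314 * 310 * ln(52.99) / 1000
dG = 19.8323 kJ/mol

19.8323 kJ/mol


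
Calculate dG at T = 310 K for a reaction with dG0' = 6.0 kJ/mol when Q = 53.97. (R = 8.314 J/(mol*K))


dG = dG0' + RT * ln(Q) / 1000
dG = 6.0 + 8.314 * 310 * ln(53.97) / 1000
dG = 16.2795 kJ/mol

16.2795 kJ/mol


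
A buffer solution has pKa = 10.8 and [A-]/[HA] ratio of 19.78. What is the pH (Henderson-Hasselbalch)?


pH = pKa + log10([A-]/[HA])
pH = 10.8 + log10(19.78)
pH = 12.0962

12.0962


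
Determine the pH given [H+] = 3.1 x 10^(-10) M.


pH = -log10([H+])
pH = -log10(3.1 x 10^(-10))
pH = 9.5086

9.5086


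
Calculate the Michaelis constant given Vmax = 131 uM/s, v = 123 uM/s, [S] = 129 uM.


Km = [S] * (Vmax - v) / v
Km = 129 * (131 - 123) / 123
Km = 8.3902 uM

8.3902 uM


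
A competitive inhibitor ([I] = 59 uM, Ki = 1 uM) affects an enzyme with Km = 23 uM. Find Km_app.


Km_app = Km * (1 + [I]/Ki)
Km_app = 23 * (1 + 59/1)
Km_app = 1380.0 uM

1380.0 uM


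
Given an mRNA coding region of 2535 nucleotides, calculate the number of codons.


codons = nucleotides / 3
codons = 2535 / 3 = 845

845


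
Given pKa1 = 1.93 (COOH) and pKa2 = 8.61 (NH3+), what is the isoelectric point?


pI = (pKa1 + pKa2) / 2
pI = (1.93 + 8.61) / 2
pI = 5.27

5.27


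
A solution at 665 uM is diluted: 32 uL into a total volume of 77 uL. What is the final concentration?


C2 = C1 * V1 / V2
C2 = 665 * 32 / 77
C2 = 276.3636 uM

276.3636 uM


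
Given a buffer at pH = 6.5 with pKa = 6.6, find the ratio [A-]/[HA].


[A-]/[HA] = 10^(pH - pKa)
= 10^(6.5 - 6.6)
= 0.7943

0.7943


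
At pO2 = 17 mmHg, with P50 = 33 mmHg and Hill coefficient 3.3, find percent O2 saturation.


Y = pO2^n / (P50^n + pO2^n)
Y = 17^3.3 / (33^3.3 + 17^3.3)
Y = 10.08%

10.08%


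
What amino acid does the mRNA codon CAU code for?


Standard genetic code lookup.
Codon CAU -> His

His


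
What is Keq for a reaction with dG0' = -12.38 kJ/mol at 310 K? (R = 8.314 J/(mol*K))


Keq = exp(-dG0 * 1000 / (R * T))
Keq = exp(-(-12.38) * 1000 / (8.314 * 310))
Keq = 121.9245

121.9245


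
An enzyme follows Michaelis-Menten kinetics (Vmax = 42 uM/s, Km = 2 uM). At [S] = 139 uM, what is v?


v = Vmax * [S] / (Km + [S])
v = 42 * 139 / (2 + 139)
v = 41.4043 uM/s

41.4043 uM/s


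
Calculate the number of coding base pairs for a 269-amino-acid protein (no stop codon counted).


Each amino acid = 1 codon = 3 bp
bp = 269 * 3 = 807 bp

807 bp


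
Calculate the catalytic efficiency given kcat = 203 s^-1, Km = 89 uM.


Catalytic efficiency = kcat / Km
= 203 / 89
= 2.2809 uM^-1*s^-1

2.2809 uM^-1*s^-1


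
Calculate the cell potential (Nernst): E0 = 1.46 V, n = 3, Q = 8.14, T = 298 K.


E = E0 - (RT/nF) * ln(Q)
E = 1.46 - (8.314 * 298 / (3 * 96485)) * ln(8.14)
E = 1.4421 V

1.4421 V


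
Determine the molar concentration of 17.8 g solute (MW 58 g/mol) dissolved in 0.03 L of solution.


C = (mass / MW) / volume
C = (17.8 / 58) / 0.03
C = 10.2299 M

10.2299 M


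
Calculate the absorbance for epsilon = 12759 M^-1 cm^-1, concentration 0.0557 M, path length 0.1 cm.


A = epsilon * c * l
A = 12759 * 0.0557 * 0.1
A = 71.0676

71.0676


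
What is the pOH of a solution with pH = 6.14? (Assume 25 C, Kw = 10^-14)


pOH = 14 - pH
pOH = 14 - 6.14
pOH = 7.86

7.86


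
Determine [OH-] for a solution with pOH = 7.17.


[OH-] = 10^(-pOH)
[OH-] = 10^(-7.17)
[OH-] = 6.761e-08 M

6.761e-08 M


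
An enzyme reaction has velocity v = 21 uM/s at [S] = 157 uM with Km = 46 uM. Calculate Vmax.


Vmax = v * (Km + [S]) / [S]
Vmax = 21 * (46 + 157) / 157
Vmax = 27.1529 uM/s

27.1529 uM/s


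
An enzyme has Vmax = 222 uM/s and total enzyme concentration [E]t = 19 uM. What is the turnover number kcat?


kcat = Vmax / [E]t
kcat = 222 / 19
kcat = 11.6842 s^-1

11.6842 s^-1


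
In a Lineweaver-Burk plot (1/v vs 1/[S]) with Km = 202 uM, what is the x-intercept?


x-intercept = -1/Km
= -1/202
= -0.005 1/uM

-0.005 1/uM


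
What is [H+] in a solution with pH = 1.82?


[H+] = 10^(-pH)
[H+] = 10^(-1.82)
[H+] = 0.0151 M

0.0151 M


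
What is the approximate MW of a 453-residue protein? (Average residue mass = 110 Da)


MW = n_residues * 110 Da
MW = 453 * 110
MW = 49830 Da

49830 Da


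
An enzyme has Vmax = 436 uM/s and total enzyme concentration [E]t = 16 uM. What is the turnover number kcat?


kcat = Vmax / [E]t
kcat = 436 / 16
kcat = 27.25 s^-1

27.25 s^-1


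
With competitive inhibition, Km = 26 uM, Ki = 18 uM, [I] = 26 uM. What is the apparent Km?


Km_app = Km * (1 + [I]/Ki)
Km_app = 26 * (1 + 26/18)
Km_app = 63.5556 uM

63.5556 uM


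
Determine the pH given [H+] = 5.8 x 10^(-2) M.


pH = -log10([H+])
pH = -log10(5.8 x 10^(-2))
pH = 1.2366

1.2366


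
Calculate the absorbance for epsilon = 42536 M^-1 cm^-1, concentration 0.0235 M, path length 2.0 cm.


A = epsilon * c * l
A = 42536 * 0.0235 * 2.0
A = 1999.192

1999.192


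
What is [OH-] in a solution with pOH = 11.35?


[OH-] = 10^(-pOH)
[OH-] = 10^(-11.35)
[OH-] = 4.467e-12 M

4.467e-12 M


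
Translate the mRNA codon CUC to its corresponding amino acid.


Standard genetic code lookup.
Codon CUC -> Leu

Leu


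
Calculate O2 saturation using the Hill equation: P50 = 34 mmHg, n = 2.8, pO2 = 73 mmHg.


Y = pO2^n / (P50^n + pO2^n)
Y = 73^2.8 / (34^2.8 + 73^2.8)
Y = 89.47%

89.47%


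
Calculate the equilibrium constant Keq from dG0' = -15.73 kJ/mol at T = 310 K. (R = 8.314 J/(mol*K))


Keq = exp(-dG0 * 1000 / (R * T))
Keq = exp(-(-15.73) * 1000 / (8.314 * 310))
Keq = 447.2831

447.2831


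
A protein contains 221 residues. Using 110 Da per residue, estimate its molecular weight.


MW = n_residues * 110 Da
MW = 221 * 110
MW = 24310 Da

24310 Da


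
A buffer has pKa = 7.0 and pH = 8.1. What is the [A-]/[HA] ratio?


[A-]/[HA] = 10^(pH - pKa)
= 10^(8.1 - 7.0)
= 12.5893

12.5893


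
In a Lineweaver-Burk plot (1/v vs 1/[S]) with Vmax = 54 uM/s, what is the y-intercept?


y-intercept = 1/Vmax
= 1/54
= 0.0185 s/uM

0.0185 s/uM


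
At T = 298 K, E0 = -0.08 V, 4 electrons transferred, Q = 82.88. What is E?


E = E0 - (RT/nF) * ln(Q)
E = -0.08 - (8.314 * 298 / (4 * 96485)) * ln(82.88)
E = -0.1084 V

-0.1084 V


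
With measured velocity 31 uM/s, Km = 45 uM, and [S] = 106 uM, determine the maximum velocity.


Vmax = v * (Km + [S]) / [S]
Vmax = 31 * (45 + 106) / 106
Vmax = 44.1604 uM/s

44.1604 uM/s


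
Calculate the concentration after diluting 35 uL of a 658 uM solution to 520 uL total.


C2 = C1 * V1 / V2
C2 = 658 * 35 / 520
C2 = 44.2885 uM

44.2885 uM


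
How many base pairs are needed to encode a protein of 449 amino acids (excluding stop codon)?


Each amino acid = 1 codon = 3 bp
bp = 449 * 3 = 1347 bp

1347 bp


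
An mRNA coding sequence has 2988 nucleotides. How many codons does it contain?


codons = nucleotides / 3
codons = 2988 / 3 = 996

996


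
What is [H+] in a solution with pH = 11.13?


[H+] = 10^(-pH)
[H+] = 10^(-11.13)
[H+] = 7.413e-12 M

7.413e-12 M


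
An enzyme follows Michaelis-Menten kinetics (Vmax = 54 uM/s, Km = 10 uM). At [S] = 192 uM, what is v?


v = Vmax * [S] / (Km + [S])
v = 54 * 192 / (10 + 192)
v = 51.3267 uM/s

51.3267 uM/s


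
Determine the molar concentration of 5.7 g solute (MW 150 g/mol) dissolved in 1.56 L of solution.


C = (mass / MW) / volume
C = (5.7 / 150) / 1.56
C = 0.0244 M

0.0244 M


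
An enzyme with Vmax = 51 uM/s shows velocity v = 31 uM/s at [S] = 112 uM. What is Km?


Km = [S] * (Vmax - v) / v
Km = 112 * (51 - 31) / 31
Km = 72.2581 uM

72.2581 uM


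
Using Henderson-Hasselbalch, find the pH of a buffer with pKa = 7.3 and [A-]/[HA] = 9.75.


pH = pKa + log10([A-]/[HA])
pH = 7.3 + log10(9.75)
pH = 8.289

8.289


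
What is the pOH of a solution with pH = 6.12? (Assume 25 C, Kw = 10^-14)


pOH = 14 - pH
pOH = 14 - 6.12
pOH = 7.88

7.88


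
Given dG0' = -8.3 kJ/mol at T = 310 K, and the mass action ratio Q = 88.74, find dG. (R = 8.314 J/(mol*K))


dG = dG0' + RT * ln(Q) / 1000
dG = -8.3 + 8.314 * 310 * ln(88.74) / 1000
dG = 3.2612 kJ/mol

3.2612 kJ/mol


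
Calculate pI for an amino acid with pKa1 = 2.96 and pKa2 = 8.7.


pI = (pKa1 + pKa2) / 2
pI = (2.96 + 8.7) / 2
pI = 5.83

5.83


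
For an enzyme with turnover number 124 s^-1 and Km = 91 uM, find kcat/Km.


Catalytic efficiency = kcat / Km
= 124 / 91
= 1.3626 uM^-1*s^-1

1.3626 uM^-1*s^-1


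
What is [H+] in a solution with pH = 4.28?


[H+] = 10^(-pH)
[H+] = 10^(-4.28)
[H+] = 5.248e-05 M

5.248e-05 M


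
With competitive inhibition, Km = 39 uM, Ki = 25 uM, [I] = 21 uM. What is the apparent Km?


Km_app = Km * (1 + [I]/Ki)
Km_app = 39 * (1 + 21/25)
Km_app = 71.76 uM

71.76 uM


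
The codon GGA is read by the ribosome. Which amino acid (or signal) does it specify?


Standard genetic code lookup.
Codon GGA -> Gly

Gly


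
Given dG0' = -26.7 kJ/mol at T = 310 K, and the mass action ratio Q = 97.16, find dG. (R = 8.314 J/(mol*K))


dG = dG0' + RT * ln(Q) / 1000
dG = -26.7 + 8.314 * 310 * ln(97.16) / 1000
dG = -14.9052 kJ/mol

-14.9052 kJ/mol


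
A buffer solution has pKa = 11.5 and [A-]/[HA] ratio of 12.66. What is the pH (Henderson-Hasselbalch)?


pH = pKa + log10([A-]/[HA])
pH = 11.5 + log10(12.66)
pH = 12.6024

12.6024


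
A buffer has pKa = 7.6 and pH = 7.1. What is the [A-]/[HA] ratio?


[A-]/[HA] = 10^(pH - pKa)
= 10^(7.1 - 7.6)
= 0.3162

0.3162


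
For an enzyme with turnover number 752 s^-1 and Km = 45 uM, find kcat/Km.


Catalytic efficiency = kcat / Km
= 752 / 45
= 16.7111 uM^-1*s^-1

16.7111 uM^-1*s^-1


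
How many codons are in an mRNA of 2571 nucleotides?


codons = nucleotides / 3
codons = 2571 / 3 = 857

857


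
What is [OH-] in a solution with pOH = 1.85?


[OH-] = 10^(-pOH)
[OH-] = 10^(-1.85)
[OH-] = 0.0141 M

0.0141 M


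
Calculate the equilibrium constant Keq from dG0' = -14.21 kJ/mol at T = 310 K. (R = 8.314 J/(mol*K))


Keq = exp(-dG0 * 1000 / (R * T))
Keq = exp(-(-14.21) * 1000 / (8.314 * 310))
Keq = 248.0019

248.0019


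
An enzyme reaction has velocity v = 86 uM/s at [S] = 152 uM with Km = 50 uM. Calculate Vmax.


Vmax = v * (Km + [S]) / [S]
Vmax = 86 * (50 + 152) / 152
Vmax = 114.2895 uM/s

114.2895 uM/s


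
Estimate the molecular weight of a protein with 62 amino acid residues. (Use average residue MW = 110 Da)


MW = n_residues * 110 Da
MW = 62 * 110
MW = 6820 Da

6820 Da


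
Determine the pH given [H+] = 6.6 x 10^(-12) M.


pH = -log10([H+])
pH = -log10(6.6 x 10^(-12))
pH = 11.1805

11.1805


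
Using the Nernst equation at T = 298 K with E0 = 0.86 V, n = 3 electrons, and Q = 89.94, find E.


E = E0 - (RT/nF) * ln(Q)
E = 0.86 - (8.314 * 298 / (3 * 96485)) * ln(89.94)
E = 0.8215 V

0.8215 V


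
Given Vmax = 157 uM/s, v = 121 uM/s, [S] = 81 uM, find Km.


Km = [S] * (Vmax - v) / v
Km = 81 * (157 - 121) / 121
Km = 24.0992 uM

24.0992 uM


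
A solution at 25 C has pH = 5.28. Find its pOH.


pOH = 14 - pH
pOH = 14 - 5.28
pOH = 8.72

8.72


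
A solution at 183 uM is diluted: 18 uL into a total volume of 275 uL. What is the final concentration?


C2 = C1 * V1 / V2
C2 = 183 * 18 / 275
C2 = 11.9782 uM

11.9782 uM


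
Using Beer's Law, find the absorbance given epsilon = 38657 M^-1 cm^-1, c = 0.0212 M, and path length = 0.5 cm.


A = epsilon * c * l
A = 38657 * 0.0212 * 0.5
A = 409.7642

409.7642


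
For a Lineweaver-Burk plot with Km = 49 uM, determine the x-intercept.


x-intercept = -1/Km
= -1/49
= -0.0204 1/uM

-0.0204 1/uM


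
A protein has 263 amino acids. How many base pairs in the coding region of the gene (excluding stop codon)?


Each amino acid = 1 codon = 3 bp
bp = 263 * 3 = 789 bp

789 bp


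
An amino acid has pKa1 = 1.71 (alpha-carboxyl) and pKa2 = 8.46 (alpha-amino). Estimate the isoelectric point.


pI = (pKa1 + pKa2) / 2
pI = (1.71 + 8.46) / 2
pI = 5.085

5.085


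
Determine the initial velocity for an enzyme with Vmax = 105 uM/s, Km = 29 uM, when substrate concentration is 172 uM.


v = Vmax * [S] / (Km + [S])
v = 105 * 172 / (29 + 172)
v = 89.8507 uM/s

89.8507 uM/s


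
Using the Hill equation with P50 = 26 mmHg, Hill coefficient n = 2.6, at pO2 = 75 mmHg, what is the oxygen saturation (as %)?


Y = pO2^n / (P50^n + pO2^n)
Y = 75^2.6 / (26^2.6 + 75^2.6)
Y = 94.02%

94.02%


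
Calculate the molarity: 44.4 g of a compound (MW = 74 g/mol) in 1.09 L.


C = (mass / MW) / volume
C = (44.4 / 74) / 1.09
C = 0.5505 M

0.5505 M


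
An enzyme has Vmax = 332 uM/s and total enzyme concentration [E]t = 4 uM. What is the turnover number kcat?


kcat = Vmax / [E]t
kcat = 332 / 4
kcat = 83.0 s^-1

83.0 s^-1


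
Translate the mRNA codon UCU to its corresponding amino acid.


Standard genetic code lookup.
Codon UCU -> Ser

Ser


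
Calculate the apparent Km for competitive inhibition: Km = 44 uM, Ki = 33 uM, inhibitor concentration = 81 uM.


Km_app = Km * (1 + [I]/Ki)
Km_app = 44 * (1 + 81/33)
Km_app = 152.0 uM

152.0 uM


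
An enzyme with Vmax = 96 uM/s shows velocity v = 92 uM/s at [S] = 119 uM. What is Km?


Km = [S] * (Vmax - v) / v
Km = 119 * (96 - 92) / 92
Km = 5.1739 uM

5.1739 uM


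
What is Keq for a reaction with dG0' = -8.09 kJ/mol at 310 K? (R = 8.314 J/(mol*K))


Keq = exp(-dG0 * 1000 / (R * T))
Keq = exp(-(-8.09) * 1000 / (8.314 * 310))
Keq = 23.0784

23.0784


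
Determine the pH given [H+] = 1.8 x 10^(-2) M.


pH = -log10([H+])
pH = -log10(1.8 x 10^(-2))
pH = 1.7447

1.7447


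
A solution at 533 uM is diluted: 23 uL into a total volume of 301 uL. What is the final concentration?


C2 = C1 * V1 / V2
C2 = 533 * 23 / 301
C2 = 40.7276 uM

40.7276 uM


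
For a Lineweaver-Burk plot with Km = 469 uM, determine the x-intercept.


x-intercept = -1/Km
= -1/469
= -0.0021 1/uM

-0.0021 1/uM


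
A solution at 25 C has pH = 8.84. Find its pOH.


pOH = 14 - pH
pOH = 14 - 8.84
pOH = 5.16

5.16


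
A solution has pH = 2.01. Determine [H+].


[H+] = 10^(-pH)
[H+] = 10^(-2.01)
[H+] = 0.0098 M

0.0098 M


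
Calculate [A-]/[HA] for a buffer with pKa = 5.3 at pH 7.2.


[A-]/[HA] = 10^(pH - pKa)
= 10^(7.2 - 5.3)
= 79.4328

79.4328


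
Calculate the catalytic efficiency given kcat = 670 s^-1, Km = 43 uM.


Catalytic efficiency = kcat / Km
= 670 / 43
= 15.5814 uM^-1*s^-1

15.5814 uM^-1*s^-1


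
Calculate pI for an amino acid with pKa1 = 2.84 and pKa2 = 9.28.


pI = (pKa1 + pKa2) / 2
pI = (2.84 + 9.28) / 2
pI = 6.06

6.06


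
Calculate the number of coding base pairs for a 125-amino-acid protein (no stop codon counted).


Each amino acid = 1 codon = 3 bp
bp = 125 * 3 = 375 bp

375 bp


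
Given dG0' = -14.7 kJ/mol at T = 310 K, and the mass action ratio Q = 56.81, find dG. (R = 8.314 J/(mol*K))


dG = dG0' + RT * ln(Q) / 1000
dG = -14.7 + 8.314 * 310 * ln(56.81) / 1000
dG = -4.2883 kJ/mol

-4.2883 kJ/mol


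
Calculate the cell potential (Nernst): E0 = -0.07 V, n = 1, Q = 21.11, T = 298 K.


E = E0 - (RT/nF) * ln(Q)
E = -0.07 - (8.314 * 298 / (1 * 96485)) * ln(21.11)
E = -0.1483 V

-0.1483 V


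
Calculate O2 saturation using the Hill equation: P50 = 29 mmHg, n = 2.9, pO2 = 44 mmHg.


Y = pO2^n / (P50^n + pO2^n)
Y = 44^2.9 / (29^2.9 + 44^2.9)
Y = 77.01%

77.01%


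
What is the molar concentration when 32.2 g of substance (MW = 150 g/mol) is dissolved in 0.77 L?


C = (mass / MW) / volume
C = (32.2 / 150) / 0.77
C = 0.2788 M

0.2788 M


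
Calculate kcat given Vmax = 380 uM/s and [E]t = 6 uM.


kcat = Vmax / [E]t
kcat = 380 / 6
kcat = 63.3333 s^-1

63.3333 s^-1


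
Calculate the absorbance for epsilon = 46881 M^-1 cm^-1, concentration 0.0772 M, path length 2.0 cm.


A = epsilon * c * l
A = 46881 * 0.0772 * 2.0
A = 7238.4264

7238.4264


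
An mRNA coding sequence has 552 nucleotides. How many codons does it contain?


codons = nucleotides / 3
codons = 552 / 3 = 184

184


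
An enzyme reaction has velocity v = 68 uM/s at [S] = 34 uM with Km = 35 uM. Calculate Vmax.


Vmax = v * (Km + [S]) / [S]
Vmax = 68 * (35 + 34) / 34
Vmax = 138.0 uM/s

138.0 uM/s


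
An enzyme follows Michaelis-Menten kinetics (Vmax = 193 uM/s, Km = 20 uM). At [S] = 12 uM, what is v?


v = Vmax * [S] / (Km + [S])
v = 193 * 12 / (20 + 12)
v = 72.375 uM/s

72.375 uM/s


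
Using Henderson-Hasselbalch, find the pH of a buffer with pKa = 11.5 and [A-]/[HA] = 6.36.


pH = pKa + log10([A-]/[HA])
pH = 11.5 + log10(6.36)
pH = 12.3035

12.3035


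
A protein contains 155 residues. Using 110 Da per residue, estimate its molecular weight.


MW = n_residues * 110 Da
MW = 155 * 110
MW = 17050 Da

17050 Da


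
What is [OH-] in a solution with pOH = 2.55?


[OH-] = 10^(-pOH)
[OH-] = 10^(-2.55)
[OH-] = 0.0028 M

0.0028 M


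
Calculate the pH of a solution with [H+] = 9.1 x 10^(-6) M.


pH = -log10([H+])
pH = -log10(9.1 x 10^(-6))
pH = 5.041

5.041


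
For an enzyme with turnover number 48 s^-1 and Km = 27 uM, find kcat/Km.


Catalytic efficiency = kcat / Km
= 48 / 27
= 1.7778 uM^-1*s^-1

1.7778 uM^-1*s^-1


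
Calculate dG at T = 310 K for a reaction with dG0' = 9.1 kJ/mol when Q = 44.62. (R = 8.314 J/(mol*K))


dG = dG0' + RT * ln(Q) / 1000
dG = 9.1 + 8.314 * 310 * ln(44.62) / 1000
dG = 18.8892 kJ/mol

18.8892 kJ/mol
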